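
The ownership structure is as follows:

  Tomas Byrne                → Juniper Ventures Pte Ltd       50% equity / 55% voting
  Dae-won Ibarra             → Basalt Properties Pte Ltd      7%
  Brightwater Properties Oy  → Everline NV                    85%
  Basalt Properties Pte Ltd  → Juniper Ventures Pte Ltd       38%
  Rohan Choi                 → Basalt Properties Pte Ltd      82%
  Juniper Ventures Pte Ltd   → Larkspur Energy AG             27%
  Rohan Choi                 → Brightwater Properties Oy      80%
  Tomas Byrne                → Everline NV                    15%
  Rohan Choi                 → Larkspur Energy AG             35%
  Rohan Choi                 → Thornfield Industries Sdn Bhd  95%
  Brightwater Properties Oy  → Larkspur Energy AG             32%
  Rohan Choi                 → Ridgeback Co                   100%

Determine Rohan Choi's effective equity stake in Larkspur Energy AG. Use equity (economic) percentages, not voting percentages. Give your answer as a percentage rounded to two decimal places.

Rohan reaches Larkspur along 3 paths.
Direct stake: 35% = 35%.
Via Brightwater: 80% × 32% = 25.6%.
Via Basalt → Juniper: 82% × 38% × 27% = 8.4132%.
Total: 35% + 25.6% + 8.4132% = 69.0132%.
Rounded: 69.01%.

69.01%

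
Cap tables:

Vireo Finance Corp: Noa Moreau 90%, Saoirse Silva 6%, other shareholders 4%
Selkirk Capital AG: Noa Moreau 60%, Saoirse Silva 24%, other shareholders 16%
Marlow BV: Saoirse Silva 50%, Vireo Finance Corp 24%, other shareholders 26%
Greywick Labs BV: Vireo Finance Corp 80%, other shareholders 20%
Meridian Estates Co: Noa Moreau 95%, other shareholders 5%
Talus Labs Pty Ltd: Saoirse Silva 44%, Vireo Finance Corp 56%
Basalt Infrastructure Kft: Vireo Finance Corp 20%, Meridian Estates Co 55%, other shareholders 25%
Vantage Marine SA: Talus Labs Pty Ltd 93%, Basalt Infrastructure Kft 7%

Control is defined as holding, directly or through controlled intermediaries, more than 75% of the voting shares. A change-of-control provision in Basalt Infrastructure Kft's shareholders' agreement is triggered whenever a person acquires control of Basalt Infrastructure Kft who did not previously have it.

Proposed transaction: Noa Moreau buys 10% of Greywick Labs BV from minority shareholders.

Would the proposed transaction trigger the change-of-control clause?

The purchase changes only Noa's holdings, so Noa is the only person who could newly come to control Basalt.
Noa holds 90% of Vireo, so Noa controls Vireo.
Vireo holds 80% of Greywick, so Noa controls Greywick.
Noa holds 95% of Meridian, so Noa controls Meridian.
In Basalt, Noa's side holds only 20% + 55% = 75%, not > 75%.
So before the transaction, Noa does not control Basalt.
After the purchase, Noa holds 10% of Greywick directly.
Vireo and Noa together hold 80% + 10% = 90% of Greywick, so Noa controls Greywick.
After the transaction, Noa's side holds 20% + 55% = 75% of Basalt, not > 75%, so Noa still does not control Basalt.
No new person acquires control, so the clause is not triggered.

No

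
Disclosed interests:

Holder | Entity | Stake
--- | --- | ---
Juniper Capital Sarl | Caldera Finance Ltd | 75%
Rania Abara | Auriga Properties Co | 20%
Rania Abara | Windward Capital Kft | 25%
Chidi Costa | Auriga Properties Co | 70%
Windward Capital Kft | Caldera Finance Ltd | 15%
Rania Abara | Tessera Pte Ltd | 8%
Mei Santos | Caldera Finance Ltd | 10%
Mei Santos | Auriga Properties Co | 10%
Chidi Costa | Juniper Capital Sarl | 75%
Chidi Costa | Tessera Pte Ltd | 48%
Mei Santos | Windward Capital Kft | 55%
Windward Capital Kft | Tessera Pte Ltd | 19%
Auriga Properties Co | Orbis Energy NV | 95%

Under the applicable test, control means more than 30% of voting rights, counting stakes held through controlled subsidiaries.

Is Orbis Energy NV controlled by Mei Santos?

Mei holds 55% of Windward, so Mei controls Windward.
Neither Mei nor any entity Mei controls holds any voting interest in Orbis.
So Mei does not control Orbis.

No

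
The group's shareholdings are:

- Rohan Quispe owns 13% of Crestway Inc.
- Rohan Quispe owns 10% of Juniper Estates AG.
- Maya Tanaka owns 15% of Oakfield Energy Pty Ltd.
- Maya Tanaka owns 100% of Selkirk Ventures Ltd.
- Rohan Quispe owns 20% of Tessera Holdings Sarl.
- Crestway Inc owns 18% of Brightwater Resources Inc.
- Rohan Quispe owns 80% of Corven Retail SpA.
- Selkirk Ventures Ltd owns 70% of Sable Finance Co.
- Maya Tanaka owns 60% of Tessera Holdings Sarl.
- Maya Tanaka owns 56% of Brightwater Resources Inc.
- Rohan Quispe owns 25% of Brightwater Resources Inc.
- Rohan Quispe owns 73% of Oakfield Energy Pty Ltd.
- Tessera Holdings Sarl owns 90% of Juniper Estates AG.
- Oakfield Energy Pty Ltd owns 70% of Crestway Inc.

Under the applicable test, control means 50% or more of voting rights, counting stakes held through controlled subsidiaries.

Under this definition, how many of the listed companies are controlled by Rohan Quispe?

3

Rohan holds 73% of Oakfield, so Rohan controls Oakfield.
Rohan and Oakfield together hold 13% + 70% = 83% of Crestway, so Rohan controls Crestway.
Rohan holds 80% of Corven, so Rohan controls Corven.
No other company's threshold is met.
Rohan controls 3 companies.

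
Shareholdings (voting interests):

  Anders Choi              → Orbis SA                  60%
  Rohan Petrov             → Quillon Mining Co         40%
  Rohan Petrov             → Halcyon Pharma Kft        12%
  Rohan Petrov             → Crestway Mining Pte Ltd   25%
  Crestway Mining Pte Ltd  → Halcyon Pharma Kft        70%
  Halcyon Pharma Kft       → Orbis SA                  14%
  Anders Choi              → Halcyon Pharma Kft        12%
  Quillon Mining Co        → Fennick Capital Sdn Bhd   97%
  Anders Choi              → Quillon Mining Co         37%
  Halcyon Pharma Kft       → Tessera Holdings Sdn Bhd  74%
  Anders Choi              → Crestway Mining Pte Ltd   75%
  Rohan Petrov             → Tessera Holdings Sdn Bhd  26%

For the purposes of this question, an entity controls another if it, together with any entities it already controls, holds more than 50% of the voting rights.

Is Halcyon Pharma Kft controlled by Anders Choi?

Anders holds 75% of Crestway, so Anders controls Crestway.
Crestway and Anders together hold 70% + 12% = 82% of Halcyon, so Anders controls Halcyon.

Yes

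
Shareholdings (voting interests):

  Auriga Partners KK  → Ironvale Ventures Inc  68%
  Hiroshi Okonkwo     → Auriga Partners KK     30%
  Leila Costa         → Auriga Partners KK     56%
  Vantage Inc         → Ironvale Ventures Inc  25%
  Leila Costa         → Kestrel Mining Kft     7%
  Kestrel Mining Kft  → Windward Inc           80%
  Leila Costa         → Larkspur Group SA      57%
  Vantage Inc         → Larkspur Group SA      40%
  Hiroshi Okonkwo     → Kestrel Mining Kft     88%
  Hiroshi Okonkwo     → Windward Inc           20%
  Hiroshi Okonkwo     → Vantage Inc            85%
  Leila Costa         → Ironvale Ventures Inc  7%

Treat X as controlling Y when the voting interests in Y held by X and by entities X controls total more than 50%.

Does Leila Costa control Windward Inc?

Leila holds 56% of Auriga, so Leila controls Auriga.
Leila and Auriga together hold 7% + 68% = 75% of Ironvale, so Leila controls Ironvale.
Leila holds 57% of Larkspur, so Leila controls Larkspur.
Neither Leila nor any entity Leila controls holds any voting interest in Windward.
So Leila does not control Windward.

No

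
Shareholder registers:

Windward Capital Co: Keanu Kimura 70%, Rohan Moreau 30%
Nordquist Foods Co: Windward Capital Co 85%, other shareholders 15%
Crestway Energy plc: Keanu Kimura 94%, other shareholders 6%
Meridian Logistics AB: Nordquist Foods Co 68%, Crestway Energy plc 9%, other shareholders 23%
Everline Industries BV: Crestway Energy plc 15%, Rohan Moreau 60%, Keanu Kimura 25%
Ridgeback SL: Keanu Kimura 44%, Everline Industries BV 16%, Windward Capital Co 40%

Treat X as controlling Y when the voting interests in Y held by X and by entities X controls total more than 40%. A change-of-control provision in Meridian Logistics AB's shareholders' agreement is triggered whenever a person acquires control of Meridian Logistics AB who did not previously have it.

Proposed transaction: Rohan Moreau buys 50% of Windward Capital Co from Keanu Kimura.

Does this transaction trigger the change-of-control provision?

Yes

The purchase adds only to Rohan's holdings (Keanu's stake shrinks), so Rohan is the only person who could newly come to control Meridian.
Rohan holds 60% of Everline, so Rohan controls Everline.
Neither Rohan nor any entity Rohan controls holds any voting interest in Meridian.
So before the transaction, Rohan does not control Meridian.
After the purchase, Rohan's direct stake in Windward rises to 30% + 50% = 80%, and Keanu's stake falls to 20%.
Rohan holds 80% of Windward, so Rohan controls Windward.
Windward holds 85% of Nordquist, so Rohan controls Nordquist.
Nordquist holds 68% of Meridian, so Rohan controls Meridian.
Rohan did not control Meridian before and does after, so the clause is triggered.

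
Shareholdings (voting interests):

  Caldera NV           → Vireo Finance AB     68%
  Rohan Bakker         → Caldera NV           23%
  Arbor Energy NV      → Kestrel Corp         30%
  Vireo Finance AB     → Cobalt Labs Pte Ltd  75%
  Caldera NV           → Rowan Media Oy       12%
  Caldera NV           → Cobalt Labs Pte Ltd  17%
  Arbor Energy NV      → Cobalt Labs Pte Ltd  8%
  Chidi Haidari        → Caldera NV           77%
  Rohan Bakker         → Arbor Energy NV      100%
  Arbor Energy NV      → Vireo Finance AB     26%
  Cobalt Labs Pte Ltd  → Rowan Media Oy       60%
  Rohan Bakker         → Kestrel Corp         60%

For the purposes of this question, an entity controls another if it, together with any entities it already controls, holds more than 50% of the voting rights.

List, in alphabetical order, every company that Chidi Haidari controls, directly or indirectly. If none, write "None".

Chidi holds 77% of Caldera, so Chidi controls Caldera.
Caldera holds 68% of Vireo, so Chidi controls Vireo.
Vireo and Caldera together hold 75% + 17% = 92% of Cobalt, so Chidi controls Cobalt.
Cobalt and Caldera together hold 60% + 12% = 72% of Rowan, so Chidi controls Rowan.
No other company's threshold is met.

Caldera NV, Cobalt Labs Pte Ltd, Rowan Media Oy, Vireo Finance AB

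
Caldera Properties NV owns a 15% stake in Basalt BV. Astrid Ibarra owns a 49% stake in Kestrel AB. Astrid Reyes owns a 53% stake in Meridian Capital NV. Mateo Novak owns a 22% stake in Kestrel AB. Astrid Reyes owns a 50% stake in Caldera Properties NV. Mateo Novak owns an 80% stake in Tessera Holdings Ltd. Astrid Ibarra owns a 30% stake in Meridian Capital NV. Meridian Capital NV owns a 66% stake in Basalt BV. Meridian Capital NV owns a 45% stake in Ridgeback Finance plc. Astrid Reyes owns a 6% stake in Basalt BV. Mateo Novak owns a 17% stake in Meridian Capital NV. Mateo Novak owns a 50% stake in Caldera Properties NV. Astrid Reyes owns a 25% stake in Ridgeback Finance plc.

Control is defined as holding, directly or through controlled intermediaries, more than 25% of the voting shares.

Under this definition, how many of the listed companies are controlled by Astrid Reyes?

4

Astrid Reyes holds 50% of Caldera, so Astrid Reyes controls Caldera.
Astrid Reyes holds 53% of Meridian, so Astrid Reyes controls Meridian.
Meridian and Caldera and Astrid Reyes together hold 66% + 15% + 6% = 87% of Basalt, so Astrid Reyes controls Basalt.
Meridian and Astrid Reyes together hold 45% + 25% = 70% of Ridgeback, so Astrid Reyes controls Ridgeback.
No other company's threshold is met.
Astrid Reyes controls 4 companies.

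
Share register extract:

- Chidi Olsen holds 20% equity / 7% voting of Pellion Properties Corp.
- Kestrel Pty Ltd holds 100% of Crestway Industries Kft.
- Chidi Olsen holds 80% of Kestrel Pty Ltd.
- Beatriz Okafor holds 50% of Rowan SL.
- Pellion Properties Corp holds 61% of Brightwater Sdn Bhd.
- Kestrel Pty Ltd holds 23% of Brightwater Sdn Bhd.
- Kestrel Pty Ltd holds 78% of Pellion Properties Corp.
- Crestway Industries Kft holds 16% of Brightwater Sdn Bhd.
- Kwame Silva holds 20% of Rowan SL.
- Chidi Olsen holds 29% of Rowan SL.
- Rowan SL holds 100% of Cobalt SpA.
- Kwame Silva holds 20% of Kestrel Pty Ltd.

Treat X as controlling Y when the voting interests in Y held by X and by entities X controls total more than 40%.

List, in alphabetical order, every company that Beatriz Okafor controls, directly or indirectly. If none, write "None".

Cobalt SpA, Rowan SL

Beatriz holds 50% of Rowan, so Beatriz controls Rowan.
Rowan holds 100% of Cobalt, so Beatriz controls Cobalt.
No other company's threshold is met.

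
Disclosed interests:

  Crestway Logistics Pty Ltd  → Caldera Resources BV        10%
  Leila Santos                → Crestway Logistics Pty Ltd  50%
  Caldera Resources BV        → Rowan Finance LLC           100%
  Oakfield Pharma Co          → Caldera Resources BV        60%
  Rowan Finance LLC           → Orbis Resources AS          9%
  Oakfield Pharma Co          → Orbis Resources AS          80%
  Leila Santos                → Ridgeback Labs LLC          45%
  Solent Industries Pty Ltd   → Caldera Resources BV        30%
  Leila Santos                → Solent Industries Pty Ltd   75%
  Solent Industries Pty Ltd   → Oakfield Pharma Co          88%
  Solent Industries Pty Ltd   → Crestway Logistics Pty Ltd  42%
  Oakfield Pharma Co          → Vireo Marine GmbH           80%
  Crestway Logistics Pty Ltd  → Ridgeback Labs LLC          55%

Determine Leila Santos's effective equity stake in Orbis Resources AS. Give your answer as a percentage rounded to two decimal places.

59.12%

Leila reaches Orbis along 5 paths.
Via Solent → Oakfield: 75% × 88% × 80% = 52.8%.
Via Solent → Caldera → Rowan: 75% × 30% × 100% × 9% = 2.025%.
Via Solent → Crestway → Caldera → Rowan: 75% × 42% × 10% × 100% × 9% = 0.2835%.
Via Crestway → Caldera → Rowan: 50% × 10% × 100% × 9% = 0.45%.
Via Solent → Oakfield → Caldera → Rowan: 75% × 88% × 60% × 100% × 9% = 3.564%.
Total: 52.8% + 2.025% + 0.2835% + 0.45% + 3.564% = 59.1225%.
Rounded: 59.12%.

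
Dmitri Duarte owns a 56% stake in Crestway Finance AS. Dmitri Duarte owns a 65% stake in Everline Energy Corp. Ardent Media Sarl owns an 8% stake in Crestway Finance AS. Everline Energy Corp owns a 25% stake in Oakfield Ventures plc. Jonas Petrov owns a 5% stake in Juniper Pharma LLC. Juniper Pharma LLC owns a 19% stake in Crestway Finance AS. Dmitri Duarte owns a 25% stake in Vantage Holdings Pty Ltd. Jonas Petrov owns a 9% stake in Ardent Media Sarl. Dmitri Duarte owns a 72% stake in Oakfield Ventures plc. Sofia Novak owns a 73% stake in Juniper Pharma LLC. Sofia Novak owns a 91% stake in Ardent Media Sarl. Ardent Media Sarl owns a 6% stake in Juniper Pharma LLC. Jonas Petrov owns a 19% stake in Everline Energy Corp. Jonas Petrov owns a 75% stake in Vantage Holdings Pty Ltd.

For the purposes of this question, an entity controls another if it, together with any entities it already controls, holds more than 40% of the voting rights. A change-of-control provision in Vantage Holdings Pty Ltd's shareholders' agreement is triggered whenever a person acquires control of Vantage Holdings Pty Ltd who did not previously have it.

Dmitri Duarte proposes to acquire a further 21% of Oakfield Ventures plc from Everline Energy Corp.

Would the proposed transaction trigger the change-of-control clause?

No

The purchase adds only to Dmitri's holdings (Everline's stake shrinks), so Dmitri is the only person who could newly come to control Vantage.
Dmitri holds 65% of Everline, so Dmitri controls Everline.
Dmitri and Everline together hold 72% + 25% = 97% of Oakfield, so Dmitri controls Oakfield.
Dmitri holds 56% of Crestway, so Dmitri controls Crestway.
In Vantage, Dmitri's side holds only 25%, not > 40%.
So before the transaction, Dmitri does not control Vantage.
After the purchase, Dmitri's direct stake in Oakfield rises to 72% + 21% = 93%, and Everline's stake falls to 4%.
Dmitri and Everline together hold 93% + 4% = 97% of Oakfield, so Dmitri controls Oakfield.
After the transaction, Dmitri's side holds 25% of Vantage, not > 40%, so Dmitri still does not control Vantage.
No new person acquires control, so the clause is not triggered.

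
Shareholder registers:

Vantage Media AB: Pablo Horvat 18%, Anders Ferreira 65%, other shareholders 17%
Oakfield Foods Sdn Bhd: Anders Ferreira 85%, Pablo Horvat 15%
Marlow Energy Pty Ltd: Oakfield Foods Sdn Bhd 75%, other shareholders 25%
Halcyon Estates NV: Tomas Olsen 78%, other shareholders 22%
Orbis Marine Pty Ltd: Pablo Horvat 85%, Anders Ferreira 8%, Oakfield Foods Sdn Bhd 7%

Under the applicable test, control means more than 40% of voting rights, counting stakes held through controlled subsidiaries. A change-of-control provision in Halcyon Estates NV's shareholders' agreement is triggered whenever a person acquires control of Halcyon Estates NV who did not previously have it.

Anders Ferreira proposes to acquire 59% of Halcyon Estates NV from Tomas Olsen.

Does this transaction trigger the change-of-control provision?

The purchase adds only to Anders's holdings (Tomas's stake shrinks), so Anders is the only person who could newly come to control Halcyon.
Anders holds 65% of Vantage, so Anders controls Vantage.
Anders holds 85% of Oakfield, so Anders controls Oakfield.
Oakfield holds 75% of Marlow, so Anders controls Marlow.
Neither Anders nor any entity Anders controls holds any voting interest in Halcyon.
So before the transaction, Anders does not control Halcyon.
After the purchase, Anders holds 59% of Halcyon directly, and Tomas's stake falls to 19%.
Anders holds 59% of Halcyon, so Anders controls Halcyon.
Anders did not control Halcyon before and does after, so the clause is triggered.

Yes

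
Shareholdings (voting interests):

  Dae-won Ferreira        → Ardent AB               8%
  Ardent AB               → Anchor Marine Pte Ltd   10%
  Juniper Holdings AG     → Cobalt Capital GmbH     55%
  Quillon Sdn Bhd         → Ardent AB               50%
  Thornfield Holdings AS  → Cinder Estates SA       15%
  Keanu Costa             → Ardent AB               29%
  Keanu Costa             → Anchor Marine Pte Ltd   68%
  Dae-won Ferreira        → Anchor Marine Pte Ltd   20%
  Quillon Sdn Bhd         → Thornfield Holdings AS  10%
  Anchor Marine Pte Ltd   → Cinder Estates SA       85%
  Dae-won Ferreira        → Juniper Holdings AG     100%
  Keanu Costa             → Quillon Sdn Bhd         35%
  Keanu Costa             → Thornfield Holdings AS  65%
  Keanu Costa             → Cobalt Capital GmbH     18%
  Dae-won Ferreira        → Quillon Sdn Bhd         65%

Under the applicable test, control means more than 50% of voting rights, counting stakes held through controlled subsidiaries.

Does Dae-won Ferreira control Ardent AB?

Yes

Dae-won holds 65% of Quillon, so Dae-won controls Quillon.
Quillon and Dae-won together hold 50% + 8% = 58% of Ardent, so Dae-won controls Ardent.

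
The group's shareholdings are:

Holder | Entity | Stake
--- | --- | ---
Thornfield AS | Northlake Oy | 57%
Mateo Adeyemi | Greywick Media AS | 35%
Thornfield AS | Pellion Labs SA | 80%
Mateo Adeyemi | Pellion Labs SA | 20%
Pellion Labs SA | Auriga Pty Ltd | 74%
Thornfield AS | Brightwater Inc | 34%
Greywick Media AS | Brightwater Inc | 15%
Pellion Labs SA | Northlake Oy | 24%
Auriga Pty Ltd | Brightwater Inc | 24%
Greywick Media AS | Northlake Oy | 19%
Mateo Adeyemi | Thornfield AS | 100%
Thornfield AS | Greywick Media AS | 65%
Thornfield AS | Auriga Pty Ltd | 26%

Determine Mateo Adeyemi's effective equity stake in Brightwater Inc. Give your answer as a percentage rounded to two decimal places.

73.00%

Mateo reaches Brightwater along 6 paths.
Via Greywick: 35% × 15% = 5.25%.
Via Thornfield → Greywick: 100% × 65% × 15% = 9.75%.
Via Thornfield: 100% × 34% = 34%.
Via Pellion → Auriga: 20% × 74% × 24% = 3.552%.
Via Thornfield → Pellion → Auriga: 100% × 80% × 74% × 24% = 14.208%.
Via Thornfield → Auriga: 100% × 26% × 24% = 6.24%.
Total: 5.25% + 9.75% + 34% + 3.552% + 14.208% + 6.24% = 73%.
Rounded: 73.00%.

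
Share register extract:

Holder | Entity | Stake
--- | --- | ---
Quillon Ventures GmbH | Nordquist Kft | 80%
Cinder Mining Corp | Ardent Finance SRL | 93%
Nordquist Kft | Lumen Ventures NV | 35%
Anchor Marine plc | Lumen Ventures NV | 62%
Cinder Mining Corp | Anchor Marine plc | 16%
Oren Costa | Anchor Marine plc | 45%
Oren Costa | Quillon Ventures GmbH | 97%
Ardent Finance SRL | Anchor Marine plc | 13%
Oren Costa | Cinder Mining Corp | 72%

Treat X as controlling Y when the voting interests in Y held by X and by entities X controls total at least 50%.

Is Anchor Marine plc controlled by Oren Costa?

Oren holds 72% of Cinder, so Oren controls Cinder.
Cinder holds 93% of Ardent, so Oren controls Ardent.
Oren and Ardent and Cinder together hold 45% + 13% + 16% = 74% of Anchor, so Oren controls Anchor.

Yes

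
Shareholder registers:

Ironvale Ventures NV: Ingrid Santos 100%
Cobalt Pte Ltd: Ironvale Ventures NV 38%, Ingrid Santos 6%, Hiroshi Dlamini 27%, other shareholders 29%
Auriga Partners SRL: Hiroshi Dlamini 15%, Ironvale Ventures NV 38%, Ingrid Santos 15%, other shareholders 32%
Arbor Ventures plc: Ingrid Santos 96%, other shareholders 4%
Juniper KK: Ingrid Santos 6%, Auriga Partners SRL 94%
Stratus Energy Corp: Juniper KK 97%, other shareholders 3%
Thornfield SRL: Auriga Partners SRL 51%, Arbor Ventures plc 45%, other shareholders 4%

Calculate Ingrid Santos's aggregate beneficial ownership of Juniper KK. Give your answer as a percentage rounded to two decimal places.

55.82%

Ingrid reaches Juniper along 3 paths.
Direct stake: 6% = 6%.
Via Ironvale → Auriga: 100% × 38% × 94% = 35.72%.
Via Auriga: 15% × 94% = 14.1%.
Total: 6% + 35.72% + 14.1% = 55.82%.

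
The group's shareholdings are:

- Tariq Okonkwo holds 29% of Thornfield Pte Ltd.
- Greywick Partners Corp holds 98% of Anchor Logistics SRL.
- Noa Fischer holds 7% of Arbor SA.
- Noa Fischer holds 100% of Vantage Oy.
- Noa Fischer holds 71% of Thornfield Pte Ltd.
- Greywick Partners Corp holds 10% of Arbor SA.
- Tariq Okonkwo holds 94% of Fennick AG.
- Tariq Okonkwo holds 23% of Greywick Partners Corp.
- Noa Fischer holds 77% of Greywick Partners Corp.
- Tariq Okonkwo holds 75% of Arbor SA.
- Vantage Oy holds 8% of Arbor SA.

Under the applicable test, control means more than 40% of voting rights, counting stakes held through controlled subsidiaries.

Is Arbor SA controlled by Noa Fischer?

Noa holds 100% of Vantage, so Noa controls Vantage.
Noa holds 77% of Greywick, so Noa controls Greywick.
Noa holds 71% of Thornfield, so Noa controls Thornfield.
Greywick holds 98% of Anchor, so Noa controls Anchor.
In Arbor, Noa's side holds only 8% + 7% + 10% = 25%, not > 40%.
So Noa does not control Arbor.

No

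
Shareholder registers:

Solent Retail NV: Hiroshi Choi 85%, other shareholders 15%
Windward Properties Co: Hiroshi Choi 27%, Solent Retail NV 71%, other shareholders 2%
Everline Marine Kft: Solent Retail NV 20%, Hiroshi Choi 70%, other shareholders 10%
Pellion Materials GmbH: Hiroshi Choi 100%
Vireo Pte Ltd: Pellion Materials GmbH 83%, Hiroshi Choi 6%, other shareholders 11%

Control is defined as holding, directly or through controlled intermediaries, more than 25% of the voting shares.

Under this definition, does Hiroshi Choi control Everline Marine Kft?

Yes

Hiroshi holds 85% of Solent, so Hiroshi controls Solent.
Solent and Hiroshi together hold 20% + 70% = 90% of Everline, so Hiroshi controls Everline.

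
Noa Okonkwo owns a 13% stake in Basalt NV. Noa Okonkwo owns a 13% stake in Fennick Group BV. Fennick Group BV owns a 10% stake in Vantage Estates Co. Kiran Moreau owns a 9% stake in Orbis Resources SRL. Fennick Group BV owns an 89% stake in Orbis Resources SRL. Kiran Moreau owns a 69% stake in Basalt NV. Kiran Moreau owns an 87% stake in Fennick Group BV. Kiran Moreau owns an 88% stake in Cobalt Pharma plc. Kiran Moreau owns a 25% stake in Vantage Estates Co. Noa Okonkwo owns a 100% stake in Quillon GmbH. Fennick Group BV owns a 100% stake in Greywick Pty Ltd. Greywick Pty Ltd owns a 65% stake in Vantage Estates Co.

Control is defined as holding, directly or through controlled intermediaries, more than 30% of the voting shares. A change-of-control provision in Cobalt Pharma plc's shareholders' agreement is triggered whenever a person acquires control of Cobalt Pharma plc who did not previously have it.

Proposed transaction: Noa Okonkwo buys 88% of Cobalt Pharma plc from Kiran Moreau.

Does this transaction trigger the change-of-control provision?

Yes

The purchase adds only to Noa's holdings (Kiran's stake shrinks), so Noa is the only person who could newly come to control Cobalt.
Noa holds 100% of Quillon, so Noa controls Quillon.
Neither Noa nor any entity Noa controls holds any voting interest in Cobalt.
So before the transaction, Noa does not control Cobalt.
After the purchase, Noa holds 88% of Cobalt directly, and Kiran's stake falls to 0%.
Noa holds 88% of Cobalt, so Noa controls Cobalt.
Noa did not control Cobalt before and does after, so the clause is triggered.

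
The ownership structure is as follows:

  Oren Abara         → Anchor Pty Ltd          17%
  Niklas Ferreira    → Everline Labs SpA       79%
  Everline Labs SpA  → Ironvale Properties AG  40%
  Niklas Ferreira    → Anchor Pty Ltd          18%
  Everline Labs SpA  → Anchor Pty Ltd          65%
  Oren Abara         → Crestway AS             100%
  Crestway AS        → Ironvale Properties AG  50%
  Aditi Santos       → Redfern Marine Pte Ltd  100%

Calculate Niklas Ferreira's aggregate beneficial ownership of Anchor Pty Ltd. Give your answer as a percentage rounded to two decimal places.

Niklas reaches Anchor along 2 paths.
Via Everline: 79% × 65% = 51.35%.
Direct stake: 18% = 18%.
Total: 51.35% + 18% = 69.35%.

69.35%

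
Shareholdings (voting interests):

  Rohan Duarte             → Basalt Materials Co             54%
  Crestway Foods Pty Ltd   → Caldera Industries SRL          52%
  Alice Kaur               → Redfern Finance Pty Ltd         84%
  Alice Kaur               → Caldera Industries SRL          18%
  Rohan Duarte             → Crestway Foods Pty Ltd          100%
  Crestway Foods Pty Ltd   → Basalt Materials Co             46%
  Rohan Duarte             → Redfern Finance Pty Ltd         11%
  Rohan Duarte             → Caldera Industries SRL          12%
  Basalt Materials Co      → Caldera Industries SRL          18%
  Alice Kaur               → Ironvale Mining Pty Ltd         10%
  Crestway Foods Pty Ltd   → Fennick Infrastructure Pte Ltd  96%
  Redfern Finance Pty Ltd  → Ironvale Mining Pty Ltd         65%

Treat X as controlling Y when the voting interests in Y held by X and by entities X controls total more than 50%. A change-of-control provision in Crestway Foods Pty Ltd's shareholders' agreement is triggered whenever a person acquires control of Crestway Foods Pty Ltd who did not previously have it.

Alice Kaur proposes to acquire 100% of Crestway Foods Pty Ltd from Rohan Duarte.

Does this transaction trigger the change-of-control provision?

Yes

The purchase adds only to Alice's holdings (Rohan's stake shrinks), so Alice is the only person who could newly come to control Crestway.
Alice holds 84% of Redfern, so Alice controls Redfern.
Alice and Redfern together hold 10% + 65% = 75% of Ironvale, so Alice controls Ironvale.
Neither Alice nor any entity Alice controls holds any voting interest in Crestway.
So before the transaction, Alice does not control Crestway.
After the purchase, Alice holds 100% of Crestway directly, and Rohan's stake falls to 0%.
Alice holds 100% of Crestway, so Alice controls Crestway.
Alice did not control Crestway before and does after, so the clause is triggered.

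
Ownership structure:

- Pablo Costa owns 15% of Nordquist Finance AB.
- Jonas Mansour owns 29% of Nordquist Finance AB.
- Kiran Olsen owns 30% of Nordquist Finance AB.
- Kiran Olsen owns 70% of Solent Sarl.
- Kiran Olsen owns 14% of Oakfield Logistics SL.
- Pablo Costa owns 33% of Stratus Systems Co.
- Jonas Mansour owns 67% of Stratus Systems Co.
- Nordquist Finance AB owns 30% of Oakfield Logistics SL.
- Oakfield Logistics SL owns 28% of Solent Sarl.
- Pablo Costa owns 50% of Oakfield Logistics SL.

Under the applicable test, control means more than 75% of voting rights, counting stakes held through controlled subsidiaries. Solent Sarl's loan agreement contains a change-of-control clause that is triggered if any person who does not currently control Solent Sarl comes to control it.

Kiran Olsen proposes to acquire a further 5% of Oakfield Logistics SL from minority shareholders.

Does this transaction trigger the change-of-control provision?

The purchase changes only Kiran's holdings, so Kiran is the only person who could newly come to control Solent.
Kiran's largest direct stake is 70% in Solent, which does not meet the threshold, so Kiran controls no company.
In Solent, Kiran's side holds only 70%, not > 75%.
So before the transaction, Kiran does not control Solent.
After the purchase, Kiran's direct stake in Oakfield rises to 14% + 5% = 19%.
Kiran's side now holds 19% of Oakfield, not > 75%, so Kiran still does not control Oakfield.
After the transaction, Kiran's side holds 70% of Solent, not > 75%, so Kiran still does not control Solent.
No new person acquires control, so the clause is not triggered.

No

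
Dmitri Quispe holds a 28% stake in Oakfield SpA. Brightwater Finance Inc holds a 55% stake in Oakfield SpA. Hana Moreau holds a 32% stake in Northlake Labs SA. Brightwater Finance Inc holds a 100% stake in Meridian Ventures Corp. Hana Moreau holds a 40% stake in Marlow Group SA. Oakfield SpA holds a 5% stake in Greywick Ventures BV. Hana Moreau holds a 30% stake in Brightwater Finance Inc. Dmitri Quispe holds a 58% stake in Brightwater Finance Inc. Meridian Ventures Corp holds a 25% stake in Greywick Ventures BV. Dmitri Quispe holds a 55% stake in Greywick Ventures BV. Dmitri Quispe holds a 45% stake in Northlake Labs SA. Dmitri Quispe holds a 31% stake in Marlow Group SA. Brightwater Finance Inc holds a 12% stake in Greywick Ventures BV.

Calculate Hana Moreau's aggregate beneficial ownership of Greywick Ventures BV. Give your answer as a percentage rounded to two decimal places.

11.93%

Hana reaches Greywick along 3 paths.
Via Brightwater → Oakfield: 30% × 55% × 5% = 0.825%.
Via Brightwater: 30% × 12% = 3.6%.
Via Brightwater → Meridian: 30% × 100% × 25% = 7.5%.
Total: 0.825% + 3.6% + 7.5% = 11.925%.
Rounded: 11.93%.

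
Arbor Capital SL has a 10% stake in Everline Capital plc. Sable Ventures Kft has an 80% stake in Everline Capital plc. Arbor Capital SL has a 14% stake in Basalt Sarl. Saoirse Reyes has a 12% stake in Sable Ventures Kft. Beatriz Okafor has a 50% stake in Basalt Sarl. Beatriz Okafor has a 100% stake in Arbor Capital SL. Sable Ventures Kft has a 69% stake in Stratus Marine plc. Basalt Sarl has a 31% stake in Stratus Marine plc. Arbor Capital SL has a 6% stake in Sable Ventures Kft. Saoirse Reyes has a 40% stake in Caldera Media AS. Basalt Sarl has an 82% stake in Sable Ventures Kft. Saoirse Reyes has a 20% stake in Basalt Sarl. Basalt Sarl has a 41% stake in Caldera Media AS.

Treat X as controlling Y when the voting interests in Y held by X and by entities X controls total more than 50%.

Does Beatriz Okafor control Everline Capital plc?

Yes

Beatriz holds 100% of Arbor, so Beatriz controls Arbor.
Arbor and Beatriz together hold 14% + 50% = 64% of Basalt, so Beatriz controls Basalt.
Basalt and Arbor together hold 82% + 6% = 88% of Sable, so Beatriz controls Sable.
Arbor and Sable together hold 10% + 80% = 90% of Everline, so Beatriz controls Everline.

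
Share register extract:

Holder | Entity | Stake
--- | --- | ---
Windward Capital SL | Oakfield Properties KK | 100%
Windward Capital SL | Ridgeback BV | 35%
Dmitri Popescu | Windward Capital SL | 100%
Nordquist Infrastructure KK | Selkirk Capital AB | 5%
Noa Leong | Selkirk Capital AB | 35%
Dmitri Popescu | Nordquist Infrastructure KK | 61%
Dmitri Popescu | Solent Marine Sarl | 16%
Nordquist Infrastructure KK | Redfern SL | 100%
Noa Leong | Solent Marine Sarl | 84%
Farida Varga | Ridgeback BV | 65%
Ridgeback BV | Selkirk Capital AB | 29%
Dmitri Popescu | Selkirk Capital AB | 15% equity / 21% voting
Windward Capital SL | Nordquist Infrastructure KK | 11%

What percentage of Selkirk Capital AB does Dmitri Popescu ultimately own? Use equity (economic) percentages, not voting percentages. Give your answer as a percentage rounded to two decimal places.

Dmitri reaches Selkirk along 4 paths.
Direct stake: 15% = 15%.
Via Windward → Ridgeback: 100% × 35% × 29% = 10.15%.
Via Nordquist: 61% × 5% = 3.05%.
Via Windward → Nordquist: 100% × 11% × 5% = 0.55%.
Total: 15% + 10.15% + 3.05% + 0.55% = 28.75%.

28.75%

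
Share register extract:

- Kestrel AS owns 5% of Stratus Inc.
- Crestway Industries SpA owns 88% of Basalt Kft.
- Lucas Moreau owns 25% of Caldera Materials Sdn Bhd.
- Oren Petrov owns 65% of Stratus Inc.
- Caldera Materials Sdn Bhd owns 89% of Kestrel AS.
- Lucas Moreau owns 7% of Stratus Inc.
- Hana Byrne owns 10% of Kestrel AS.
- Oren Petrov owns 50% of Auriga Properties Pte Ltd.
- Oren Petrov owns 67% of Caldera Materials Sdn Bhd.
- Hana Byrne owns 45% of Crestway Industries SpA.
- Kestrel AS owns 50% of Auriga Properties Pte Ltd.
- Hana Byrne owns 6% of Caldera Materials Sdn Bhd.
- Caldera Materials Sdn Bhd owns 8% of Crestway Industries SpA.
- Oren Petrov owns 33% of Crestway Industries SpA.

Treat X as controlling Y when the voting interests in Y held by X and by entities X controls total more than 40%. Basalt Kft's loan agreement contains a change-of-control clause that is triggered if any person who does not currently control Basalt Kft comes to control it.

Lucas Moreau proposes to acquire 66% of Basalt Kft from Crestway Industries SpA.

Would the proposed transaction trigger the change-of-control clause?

Yes

The purchase adds only to Lucas's holdings (Crestway's stake shrinks), so Lucas is the only person who could newly come to control Basalt.
Lucas's largest direct stake is 25% in Caldera, which does not meet the threshold, so Lucas controls no company.
Neither Lucas nor any entity Lucas controls holds any voting interest in Basalt.
So before the transaction, Lucas does not control Basalt.
After the purchase, Lucas holds 66% of Basalt directly, and Crestway's stake falls to 22%.
Lucas holds 66% of Basalt, so Lucas controls Basalt.
Lucas did not control Basalt before and does after, so the clause is triggered.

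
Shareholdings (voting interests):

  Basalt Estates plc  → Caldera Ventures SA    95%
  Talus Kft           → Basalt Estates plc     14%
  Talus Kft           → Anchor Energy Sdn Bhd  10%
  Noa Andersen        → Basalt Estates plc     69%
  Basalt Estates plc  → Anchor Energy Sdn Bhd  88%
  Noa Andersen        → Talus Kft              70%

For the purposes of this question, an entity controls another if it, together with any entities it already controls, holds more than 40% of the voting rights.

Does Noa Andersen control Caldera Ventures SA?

Yes

Noa holds 70% of Talus, so Noa controls Talus.
Noa and Talus together hold 69% + 14% = 83% of Basalt, so Noa controls Basalt.
Basalt holds 95% of Caldera, so Noa controls Caldera.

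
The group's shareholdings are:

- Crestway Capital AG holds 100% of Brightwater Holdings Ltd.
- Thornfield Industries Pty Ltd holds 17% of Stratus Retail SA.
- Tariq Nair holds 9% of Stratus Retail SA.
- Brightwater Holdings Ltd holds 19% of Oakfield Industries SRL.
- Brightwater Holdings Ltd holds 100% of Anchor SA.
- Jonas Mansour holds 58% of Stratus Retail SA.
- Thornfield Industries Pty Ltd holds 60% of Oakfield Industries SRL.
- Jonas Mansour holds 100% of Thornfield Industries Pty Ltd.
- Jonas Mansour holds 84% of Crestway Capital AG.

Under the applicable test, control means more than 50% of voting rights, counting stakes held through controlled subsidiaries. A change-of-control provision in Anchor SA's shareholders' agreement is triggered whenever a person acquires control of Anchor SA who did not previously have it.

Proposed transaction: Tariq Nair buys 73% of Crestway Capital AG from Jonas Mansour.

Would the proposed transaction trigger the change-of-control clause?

The purchase adds only to Tariq's holdings (Jonas's stake shrinks), so Tariq is the only person who could newly come to control Anchor.
Tariq's largest direct stake is 9% in Stratus, which does not meet the threshold, so Tariq controls no company.
Neither Tariq nor any entity Tariq controls holds any voting interest in Anchor.
So before the transaction, Tariq does not control Anchor.
After the purchase, Tariq holds 73% of Crestway directly, and Jonas's stake falls to 11%.
Tariq holds 73% of Crestway, so Tariq controls Crestway.
Crestway holds 100% of Brightwater, so Tariq controls Brightwater.
Brightwater holds 100% of Anchor, so Tariq controls Anchor.
Tariq did not control Anchor before and does after, so the clause is triggered.

Yes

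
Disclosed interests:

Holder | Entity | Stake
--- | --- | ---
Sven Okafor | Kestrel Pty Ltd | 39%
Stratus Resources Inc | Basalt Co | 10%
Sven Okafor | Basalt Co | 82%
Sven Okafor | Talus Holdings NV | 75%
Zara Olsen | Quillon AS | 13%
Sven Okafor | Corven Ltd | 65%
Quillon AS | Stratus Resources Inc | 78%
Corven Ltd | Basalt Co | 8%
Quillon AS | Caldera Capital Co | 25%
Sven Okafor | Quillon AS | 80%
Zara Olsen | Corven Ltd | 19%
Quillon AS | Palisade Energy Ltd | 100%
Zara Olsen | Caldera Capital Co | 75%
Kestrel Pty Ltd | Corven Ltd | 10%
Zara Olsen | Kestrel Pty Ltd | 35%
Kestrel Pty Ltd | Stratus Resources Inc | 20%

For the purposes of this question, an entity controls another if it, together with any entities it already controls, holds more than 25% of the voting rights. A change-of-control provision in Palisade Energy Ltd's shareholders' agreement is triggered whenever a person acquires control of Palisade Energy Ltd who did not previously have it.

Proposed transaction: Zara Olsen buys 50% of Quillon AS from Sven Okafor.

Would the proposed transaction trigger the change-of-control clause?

Yes

The purchase adds only to Zara's holdings (Sven's stake shrinks), so Zara is the only person who could newly come to control Palisade.
Zara holds 35% of Kestrel, so Zara controls Kestrel.
Kestrel and Zara together hold 10% + 19% = 29% of Corven, so Zara controls Corven.
Zara holds 75% of Caldera, so Zara controls Caldera.
Neither Zara nor any entity Zara controls holds any voting interest in Palisade.
So before the transaction, Zara does not control Palisade.
After the purchase, Zara's direct stake in Quillon rises to 13% + 50% = 63%, and Sven's stake falls to 30%.
Zara holds 63% of Quillon, so Zara controls Quillon.
Quillon holds 100% of Palisade, so Zara controls Palisade.
Zara did not control Palisade before and does after, so the clause is triggered.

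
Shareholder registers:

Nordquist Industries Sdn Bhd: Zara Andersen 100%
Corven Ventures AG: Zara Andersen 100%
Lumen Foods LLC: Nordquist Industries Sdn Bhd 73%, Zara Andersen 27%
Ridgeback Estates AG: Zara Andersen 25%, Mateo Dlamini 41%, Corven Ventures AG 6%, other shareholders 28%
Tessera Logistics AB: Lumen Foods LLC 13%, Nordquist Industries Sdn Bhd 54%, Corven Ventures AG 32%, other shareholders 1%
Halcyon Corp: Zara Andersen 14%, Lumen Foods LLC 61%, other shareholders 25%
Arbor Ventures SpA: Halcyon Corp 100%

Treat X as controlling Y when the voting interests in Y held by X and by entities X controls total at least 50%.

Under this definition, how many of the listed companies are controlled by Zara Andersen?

Zara holds 100% of Nordquist, so Zara controls Nordquist.
Zara holds 100% of Corven, so Zara controls Corven.
Nordquist and Zara together hold 73% + 27% = 100% of Lumen, so Zara controls Lumen.
Lumen and Nordquist and Corven together hold 13% + 54% + 32% = 99% of Tessera, so Zara controls Tessera.
Zara and Lumen together hold 14% + 61% = 75% of Halcyon, so Zara controls Halcyon.
Halcyon holds 100% of Arbor, so Zara controls Arbor.
No other company's threshold is met.
Zara controls 6 companies.

6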